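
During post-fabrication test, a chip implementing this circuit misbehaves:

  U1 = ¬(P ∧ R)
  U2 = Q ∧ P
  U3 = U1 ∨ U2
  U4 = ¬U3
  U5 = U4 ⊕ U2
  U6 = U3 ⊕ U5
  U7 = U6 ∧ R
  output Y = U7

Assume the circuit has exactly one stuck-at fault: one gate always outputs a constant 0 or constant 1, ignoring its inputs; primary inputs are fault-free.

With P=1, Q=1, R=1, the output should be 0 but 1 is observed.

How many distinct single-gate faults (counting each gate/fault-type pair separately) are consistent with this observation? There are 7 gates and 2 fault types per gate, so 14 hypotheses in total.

Fault-free: U1=0, U2=1, U3=1, U4=0, U5=1, U6=0, U7=0 → 0. Observed 1.
  U1 stuck-at-0: output 0 ✗
  U1 stuck-at-1: output 0 ✗
  U2 stuck-at-0: output 1 ✓
  U2 stuck-at-1: output 0 ✗
  U3 stuck-at-0: output 0 ✗
  U3 stuck-at-1: output 0 ✗
  U4 stuck-at-0: output 0 ✗
  U4 stuck-at-1: output 1 ✓
  U5 stuck-at-0: output 1 ✓
  U5 stuck-at-1: output 0 ✗
  U6 stuck-at-0: output 0 ✗
  U6 stuck-at-1: output 1 ✓
  U7 stuck-at-0: output 0 ✗
  U7 stuck-at-1: output 1 ✓
Consistent faults: {U2 stuck-at-0, U4 stuck-at-1, U5 stuck-at-0, U6 stuck-at-1, U7 stuck-at-1} — 5 in all.

5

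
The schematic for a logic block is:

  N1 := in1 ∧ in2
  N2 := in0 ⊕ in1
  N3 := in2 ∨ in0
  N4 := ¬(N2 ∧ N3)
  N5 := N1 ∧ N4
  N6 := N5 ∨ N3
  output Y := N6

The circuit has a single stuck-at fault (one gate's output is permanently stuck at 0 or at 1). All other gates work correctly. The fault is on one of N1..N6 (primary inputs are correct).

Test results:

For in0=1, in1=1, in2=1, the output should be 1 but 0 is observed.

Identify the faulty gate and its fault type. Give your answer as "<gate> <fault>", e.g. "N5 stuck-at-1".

Fault-free values for test 1 (in0=1, in1=1, in2=1): N1=1, N2=0, N3=1, N4=1, N5=1, N6=1, giving Y=1. Observed 0.
Test 1: faults giving observed 0 are {N6 stuck-at-0}.
Only N6 stuck-at-0 is consistent with every test.

N6 stuck-at-0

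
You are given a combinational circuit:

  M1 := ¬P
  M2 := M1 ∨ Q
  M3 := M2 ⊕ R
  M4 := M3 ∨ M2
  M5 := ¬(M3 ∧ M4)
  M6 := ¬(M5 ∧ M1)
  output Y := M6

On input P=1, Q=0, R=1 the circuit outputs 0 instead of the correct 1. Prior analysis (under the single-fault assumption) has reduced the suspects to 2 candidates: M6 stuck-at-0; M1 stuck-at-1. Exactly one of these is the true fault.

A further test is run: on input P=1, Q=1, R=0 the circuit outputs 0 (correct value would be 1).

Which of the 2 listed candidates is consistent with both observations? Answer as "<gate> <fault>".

Evaluate each candidate on input P=1, Q=1, R=0:
  M6 stuck-at-0: M1=0, M2=1, M3=1, M4=1, M5=0, M6=0 [stuck-at-0] → 0 — matches
  M1 stuck-at-1: M1=1 [stuck-at-1], M2=1, M3=1, M4=1, M5=0, M6=1 → 1 — eliminated
Only M6 stuck-at-0 reproduces the observed 0.

M6 stuck-at-0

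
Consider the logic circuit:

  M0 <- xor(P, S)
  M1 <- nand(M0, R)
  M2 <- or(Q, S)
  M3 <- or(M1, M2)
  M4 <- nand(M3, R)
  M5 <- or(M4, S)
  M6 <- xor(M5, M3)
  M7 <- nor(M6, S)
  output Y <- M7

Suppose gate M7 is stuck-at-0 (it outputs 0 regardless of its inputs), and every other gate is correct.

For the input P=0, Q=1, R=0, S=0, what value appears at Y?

0

Propagate with M7 forced: M0=0, M1=1, M2=1, M3=1, M4=1, M5=1, M6=0, M7=0 [stuck-at-0].
So Y = 0. (Without the fault it would be 1.)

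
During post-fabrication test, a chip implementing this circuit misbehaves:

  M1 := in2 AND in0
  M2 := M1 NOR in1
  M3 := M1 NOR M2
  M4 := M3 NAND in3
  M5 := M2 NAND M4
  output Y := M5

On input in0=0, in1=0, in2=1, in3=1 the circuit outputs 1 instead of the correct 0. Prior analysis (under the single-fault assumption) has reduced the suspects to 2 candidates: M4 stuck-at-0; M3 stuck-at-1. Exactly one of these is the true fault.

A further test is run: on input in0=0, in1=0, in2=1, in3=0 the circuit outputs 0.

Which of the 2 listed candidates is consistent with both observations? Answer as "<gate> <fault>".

M3 stuck-at-1

Evaluate each candidate on input in0=0, in1=0, in2=1, in3=0:
  M4 stuck-at-0: M1=0, M2=1, M3=0, M4=0 [stuck-at-0], M5=1 → 1 — eliminated
  M3 stuck-at-1: M1=0, M2=1, M3=1 [stuck-at-1], M4=1, M5=0 → 0 — matches
Only M3 stuck-at-1 reproduces the observed 0.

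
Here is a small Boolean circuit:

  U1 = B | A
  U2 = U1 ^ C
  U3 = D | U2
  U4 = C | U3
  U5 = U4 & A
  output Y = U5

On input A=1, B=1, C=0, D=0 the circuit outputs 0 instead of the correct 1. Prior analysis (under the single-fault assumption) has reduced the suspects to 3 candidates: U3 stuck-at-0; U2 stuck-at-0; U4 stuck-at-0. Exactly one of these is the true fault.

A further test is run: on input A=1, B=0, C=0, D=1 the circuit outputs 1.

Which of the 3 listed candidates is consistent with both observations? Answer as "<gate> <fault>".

Evaluate each candidate on input A=1, B=0, C=0, D=1:
  U3 stuck-at-0: U1=1, U2=1, U3=0 [stuck-at-0], U4=0, U5=0 → 0 — eliminated
  U2 stuck-at-0: U1=1, U2=0 [stuck-at-0], U3=1, U4=1, U5=1 → 1 — matches
  U4 stuck-at-0: U1=1, U2=1, U3=1, U4=0 [stuck-at-0], U5=0 → 0 — eliminated
Only U2 stuck-at-0 reproduces the observed 1.

U2 stuck-at-0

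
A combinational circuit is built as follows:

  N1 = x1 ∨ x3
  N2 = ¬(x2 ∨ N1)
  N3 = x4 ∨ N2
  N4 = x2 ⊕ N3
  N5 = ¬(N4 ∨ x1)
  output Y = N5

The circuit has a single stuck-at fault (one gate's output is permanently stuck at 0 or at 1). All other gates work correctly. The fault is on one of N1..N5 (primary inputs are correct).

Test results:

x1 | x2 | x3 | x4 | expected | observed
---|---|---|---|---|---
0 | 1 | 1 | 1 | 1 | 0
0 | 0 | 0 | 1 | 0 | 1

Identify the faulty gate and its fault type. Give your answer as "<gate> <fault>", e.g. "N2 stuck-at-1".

N3 stuck-at-0

Fault-free values for test 1 (x1=0, x2=1, x3=1, x4=1): N1=1, N2=0, N3=1, N4=0, N5=1, giving Y=1. Observed 0.
Test 1: faults giving observed 0 are {N3 stuck-at-0, N4 stuck-at-1, N5 stuck-at-0}.
Test 2 (x1=0, x2=0, x3=0, x4=1): fault-free N1=0, N2=1, N3=1, N4=1, N5=0 → 0; observed 1. Eliminates N4 stuck-at-1, N5 stuck-at-0.
Only N3 stuck-at-0 is consistent with every test.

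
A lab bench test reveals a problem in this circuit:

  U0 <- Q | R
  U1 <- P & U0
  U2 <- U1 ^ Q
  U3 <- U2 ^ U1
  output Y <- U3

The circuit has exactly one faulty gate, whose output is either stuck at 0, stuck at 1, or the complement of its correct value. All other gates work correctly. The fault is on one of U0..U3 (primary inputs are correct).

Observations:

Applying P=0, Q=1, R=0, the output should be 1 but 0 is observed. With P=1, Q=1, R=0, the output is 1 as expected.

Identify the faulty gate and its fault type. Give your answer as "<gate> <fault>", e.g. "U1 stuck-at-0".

Fault-free values for test 1 (P=0, Q=1, R=0): U0=1, U1=0, U2=1, U3=1, giving Y=1. Observed 0.
Test 1: faults giving observed 0 are {U2 stuck-at-0, U2 inverted output, U3 stuck-at-0, U3 inverted output}.
Test 2 (P=1, Q=1, R=0): fault-free U0=1, U1=1, U2=0, U3=1 → 1; observed 1. Eliminates U2 inverted output, U3 stuck-at-0, U3 inverted output.
Only U2 stuck-at-0 is consistent with every test.

U2 stuck-at-0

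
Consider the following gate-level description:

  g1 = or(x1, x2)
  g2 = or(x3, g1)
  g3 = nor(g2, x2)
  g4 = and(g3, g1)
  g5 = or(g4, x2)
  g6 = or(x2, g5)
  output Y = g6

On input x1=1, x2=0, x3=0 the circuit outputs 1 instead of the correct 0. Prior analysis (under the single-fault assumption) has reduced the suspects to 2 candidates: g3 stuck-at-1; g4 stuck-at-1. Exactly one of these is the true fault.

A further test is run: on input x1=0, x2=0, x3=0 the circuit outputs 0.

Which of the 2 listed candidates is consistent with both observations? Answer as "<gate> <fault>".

Evaluate each candidate on input x1=0, x2=0, x3=0:
  g3 stuck-at-1: g1=0, g2=0, g3=1 [stuck-at-1], g4=0, g5=0, g6=0 → 0 — matches
  g4 stuck-at-1: g1=0, g2=0, g3=1, g4=1 [stuck-at-1], g5=1, g6=1 → 1 — eliminated
Only g3 stuck-at-1 reproduces the observed 0.

g3 stuck-at-1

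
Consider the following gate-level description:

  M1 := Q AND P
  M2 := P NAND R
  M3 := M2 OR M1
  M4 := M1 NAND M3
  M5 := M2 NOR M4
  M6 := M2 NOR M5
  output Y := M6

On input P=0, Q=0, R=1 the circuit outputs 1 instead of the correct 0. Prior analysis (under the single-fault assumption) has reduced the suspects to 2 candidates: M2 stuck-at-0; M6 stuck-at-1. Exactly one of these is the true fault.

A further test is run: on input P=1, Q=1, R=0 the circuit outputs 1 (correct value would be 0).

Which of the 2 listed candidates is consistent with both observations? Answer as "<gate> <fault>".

Evaluate each candidate on input P=1, Q=1, R=0:
  M2 stuck-at-0: M1=1, M2=0 [stuck-at-0], M3=1, M4=0, M5=1, M6=0 → 0 — eliminated
  M6 stuck-at-1: M1=1, M2=1, M3=1, M4=0, M5=0, M6=1 [stuck-at-1] → 1 — matches
Only M6 stuck-at-1 reproduces the observed 1.

M6 stuck-at-1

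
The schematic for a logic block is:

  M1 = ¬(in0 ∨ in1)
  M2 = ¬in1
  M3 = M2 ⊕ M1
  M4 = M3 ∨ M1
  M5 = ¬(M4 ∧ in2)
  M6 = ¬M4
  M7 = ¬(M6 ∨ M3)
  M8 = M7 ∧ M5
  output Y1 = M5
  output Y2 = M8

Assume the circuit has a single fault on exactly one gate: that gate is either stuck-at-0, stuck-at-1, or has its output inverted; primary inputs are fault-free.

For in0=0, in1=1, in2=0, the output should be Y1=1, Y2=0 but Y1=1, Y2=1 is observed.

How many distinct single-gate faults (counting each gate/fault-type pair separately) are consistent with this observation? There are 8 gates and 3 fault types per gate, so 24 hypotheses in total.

8

Fault-free: M1=0, M2=0, M3=0, M4=0, M5=1, M6=1, M7=0, M8=0 → Y1=1, Y2=0. Observed Y1=1, Y2=1.
  M1: none of the 3 fault types match ✗
  M2: none of the 3 fault types match ✗
  M3: none of the 3 fault types match ✗
  M4: stuck-at-1, inverted output ✓; others ✗
  M5: none of the 3 fault types match ✗
  M6: stuck-at-0, inverted output ✓; others ✗
  M7: stuck-at-1, inverted output ✓; others ✗
  M8: stuck-at-1, inverted output ✓; others ✗
Consistent faults: {M4 stuck-at-1, M4 inverted output, M6 stuck-at-0, M6 inverted output, M7 stuck-at-1, M7 inverted output, M8 stuck-at-1, M8 inverted output} — 8 in all.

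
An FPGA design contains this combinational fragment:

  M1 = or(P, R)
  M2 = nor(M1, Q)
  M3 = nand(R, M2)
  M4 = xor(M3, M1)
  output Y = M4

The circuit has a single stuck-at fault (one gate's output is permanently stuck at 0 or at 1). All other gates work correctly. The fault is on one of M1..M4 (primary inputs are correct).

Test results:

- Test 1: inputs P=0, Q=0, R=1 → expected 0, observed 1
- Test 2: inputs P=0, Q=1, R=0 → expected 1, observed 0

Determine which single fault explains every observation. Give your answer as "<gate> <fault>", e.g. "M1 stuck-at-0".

Fault-free values for test 1 (P=0, Q=0, R=1): M1=1, M2=0, M3=1, M4=0, giving Y=0. Observed 1.
Test 1: faults giving observed 1 are {M2 stuck-at-1, M3 stuck-at-0, M4 stuck-at-1}.
Test 2 (P=0, Q=1, R=0): fault-free M1=0, M2=0, M3=1, M4=1 → 1; observed 0. Eliminates M2 stuck-at-1, M4 stuck-at-1.
Only M3 stuck-at-0 is consistent with every test.

M3 stuck-at-0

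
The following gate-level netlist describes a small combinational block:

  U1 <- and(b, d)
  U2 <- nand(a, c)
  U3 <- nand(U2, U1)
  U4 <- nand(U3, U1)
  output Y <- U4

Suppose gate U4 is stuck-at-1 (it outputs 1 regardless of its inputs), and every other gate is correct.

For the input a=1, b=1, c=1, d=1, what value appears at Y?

1

Propagate with U4 forced: U1=1, U2=0, U3=1, U4=1 [stuck-at-1].
So Y = 1. (Without the fault it would be 0.)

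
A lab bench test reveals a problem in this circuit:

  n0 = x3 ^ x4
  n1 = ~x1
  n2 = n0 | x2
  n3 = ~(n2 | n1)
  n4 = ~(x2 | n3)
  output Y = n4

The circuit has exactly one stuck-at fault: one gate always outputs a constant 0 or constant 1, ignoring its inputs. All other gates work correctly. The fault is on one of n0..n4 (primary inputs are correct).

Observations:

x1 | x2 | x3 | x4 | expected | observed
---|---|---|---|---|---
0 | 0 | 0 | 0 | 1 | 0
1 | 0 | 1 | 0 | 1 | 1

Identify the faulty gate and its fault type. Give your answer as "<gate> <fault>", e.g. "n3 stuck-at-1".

Fault-free values for test 1 (x1=0, x2=0, x3=0, x4=0): n0=0, n1=1, n2=0, n3=0, n4=1, giving Y=1. Observed 0.
Test 1: faults giving observed 0 are {n1 stuck-at-0, n3 stuck-at-1, n4 stuck-at-0}.
Test 2 (x1=1, x2=0, x3=1, x4=0): fault-free n0=1, n1=0, n2=1, n3=0, n4=1 → 1; observed 1. Eliminates n3 stuck-at-1, n4 stuck-at-0.
Only n1 stuck-at-0 is consistent with every test.

n1 stuck-at-0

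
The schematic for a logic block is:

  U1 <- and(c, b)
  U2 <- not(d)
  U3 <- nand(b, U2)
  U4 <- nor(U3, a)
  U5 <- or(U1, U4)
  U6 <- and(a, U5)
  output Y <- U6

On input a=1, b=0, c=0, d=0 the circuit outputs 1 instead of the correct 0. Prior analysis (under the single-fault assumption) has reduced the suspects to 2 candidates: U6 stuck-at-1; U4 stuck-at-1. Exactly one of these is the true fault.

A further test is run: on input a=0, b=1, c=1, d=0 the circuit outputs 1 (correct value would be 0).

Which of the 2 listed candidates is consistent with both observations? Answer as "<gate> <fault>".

U6 stuck-at-1

Evaluate each candidate on input a=0, b=1, c=1, d=0:
  U6 stuck-at-1: U1=1, U2=1, U3=0, U4=1, U5=1, U6=1 [stuck-at-1] → 1 — matches
  U4 stuck-at-1: U1=1, U2=1, U3=0, U4=1 [stuck-at-1], U5=1, U6=0 → 0 — eliminated
Only U6 stuck-at-1 reproduces the observed 1.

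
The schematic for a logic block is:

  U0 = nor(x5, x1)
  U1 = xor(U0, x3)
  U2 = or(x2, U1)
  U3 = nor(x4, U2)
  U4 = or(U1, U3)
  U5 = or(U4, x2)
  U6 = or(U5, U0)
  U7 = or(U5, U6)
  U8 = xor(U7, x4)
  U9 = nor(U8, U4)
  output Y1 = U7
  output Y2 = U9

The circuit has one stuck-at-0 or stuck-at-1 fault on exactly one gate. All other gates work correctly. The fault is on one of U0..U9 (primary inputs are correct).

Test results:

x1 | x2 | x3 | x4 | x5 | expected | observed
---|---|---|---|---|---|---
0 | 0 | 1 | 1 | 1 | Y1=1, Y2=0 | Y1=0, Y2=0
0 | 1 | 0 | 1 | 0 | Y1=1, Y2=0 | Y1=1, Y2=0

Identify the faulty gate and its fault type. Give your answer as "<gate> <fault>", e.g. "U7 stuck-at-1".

Fault-free values for test 1 (x1=0, x2=0, x3=1, x4=1, x5=1): U0=0, U1=1, U2=1, U3=0, U4=1, U5=1, U6=1, U7=1, U8=0, U9=0, giving Y1=1, Y2=0. Observed Y1=0, Y2=0.
Test 1: faults giving observed Y1=0, Y2=0 are {U1 stuck-at-0, U4 stuck-at-0, U5 stuck-at-0, U7 stuck-at-0}.
Test 2 (x1=0, x2=1, x3=0, x4=1, x5=0): fault-free U0=1, U1=1, U2=1, U3=0, U4=1, U5=1, U6=1, U7=1, U8=0, U9=0 → Y1=1, Y2=0; observed Y1=1, Y2=0. Eliminates U1 stuck-at-0, U4 stuck-at-0, U7 stuck-at-0.
Only U5 stuck-at-0 is consistent with every test.

U5 stuck-at-0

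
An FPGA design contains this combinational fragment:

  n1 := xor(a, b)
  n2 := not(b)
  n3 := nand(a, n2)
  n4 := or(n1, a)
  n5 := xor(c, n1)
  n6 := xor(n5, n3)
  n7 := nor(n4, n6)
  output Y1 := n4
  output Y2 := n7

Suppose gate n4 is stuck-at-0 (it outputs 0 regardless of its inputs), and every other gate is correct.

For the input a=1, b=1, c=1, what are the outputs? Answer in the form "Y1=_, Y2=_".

Propagate with n4 forced: n1=0, n2=0, n3=1, n4=0 [stuck-at-0], n5=1, n6=0, n7=1.
So the outputs are Y1=0, Y2=1. (Without the fault they would be Y1=1, Y2=0.)

Y1=0, Y2=1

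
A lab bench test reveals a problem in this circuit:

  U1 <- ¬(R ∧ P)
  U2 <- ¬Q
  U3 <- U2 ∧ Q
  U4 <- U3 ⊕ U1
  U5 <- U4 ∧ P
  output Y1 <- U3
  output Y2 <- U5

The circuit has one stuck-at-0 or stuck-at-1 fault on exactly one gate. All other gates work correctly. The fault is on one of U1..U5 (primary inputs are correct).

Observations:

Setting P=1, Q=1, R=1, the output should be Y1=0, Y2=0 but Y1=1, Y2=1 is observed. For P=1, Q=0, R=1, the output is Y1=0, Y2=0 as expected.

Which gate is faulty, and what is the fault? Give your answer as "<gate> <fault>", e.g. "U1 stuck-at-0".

U2 stuck-at-1

Fault-free values for test 1 (P=1, Q=1, R=1): U1=0, U2=0, U3=0, U4=0, U5=0, giving Y1=0, Y2=0. Observed Y1=1, Y2=1.
Test 1: faults giving observed Y1=1, Y2=1 are {U2 stuck-at-1, U3 stuck-at-1}.
Test 2 (P=1, Q=0, R=1): fault-free U1=0, U2=1, U3=0, U4=0, U5=0 → Y1=0, Y2=0; observed Y1=0, Y2=0. Eliminates U3 stuck-at-1.
Only U2 stuck-at-1 is consistent with every test.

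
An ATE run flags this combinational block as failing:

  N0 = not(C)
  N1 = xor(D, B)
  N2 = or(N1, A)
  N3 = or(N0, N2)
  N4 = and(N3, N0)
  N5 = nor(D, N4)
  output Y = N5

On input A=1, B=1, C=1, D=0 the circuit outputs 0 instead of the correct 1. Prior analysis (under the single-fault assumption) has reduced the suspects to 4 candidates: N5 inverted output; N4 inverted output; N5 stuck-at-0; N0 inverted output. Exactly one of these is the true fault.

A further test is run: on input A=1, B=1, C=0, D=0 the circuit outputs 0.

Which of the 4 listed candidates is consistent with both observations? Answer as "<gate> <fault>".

Evaluate each candidate on input A=1, B=1, C=0, D=0:
  N5 inverted output: N0=1, N1=1, N2=1, N3=1, N4=1, N5=1 [inverted output] → 1 — eliminated
  N4 inverted output: N0=1, N1=1, N2=1, N3=1, N4=0 [inverted output], N5=1 → 1 — eliminated
  N5 stuck-at-0: N0=1, N1=1, N2=1, N3=1, N4=1, N5=0 [stuck-at-0] → 0 — matches
  N0 inverted output: N0=0 [inverted output], N1=1, N2=1, N3=1, N4=0, N5=1 → 1 — eliminated
Only N5 stuck-at-0 reproduces the observed 0.

N5 stuck-at-0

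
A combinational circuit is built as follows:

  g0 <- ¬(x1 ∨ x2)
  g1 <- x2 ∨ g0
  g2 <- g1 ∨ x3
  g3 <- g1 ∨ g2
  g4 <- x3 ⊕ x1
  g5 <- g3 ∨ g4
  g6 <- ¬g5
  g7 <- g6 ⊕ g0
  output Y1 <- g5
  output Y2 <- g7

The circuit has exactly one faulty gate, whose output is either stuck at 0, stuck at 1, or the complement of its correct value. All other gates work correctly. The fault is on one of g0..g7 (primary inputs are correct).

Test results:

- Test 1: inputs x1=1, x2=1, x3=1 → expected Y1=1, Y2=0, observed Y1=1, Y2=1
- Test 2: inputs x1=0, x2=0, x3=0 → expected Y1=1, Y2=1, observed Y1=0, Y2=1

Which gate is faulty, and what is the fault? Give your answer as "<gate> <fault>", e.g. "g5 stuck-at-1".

Fault-free values for test 1 (x1=1, x2=1, x3=1): g0=0, g1=1, g2=1, g3=1, g4=0, g5=1, g6=0, g7=0, giving Y1=1, Y2=0. Observed Y1=1, Y2=1.
Test 1: faults giving observed Y1=1, Y2=1 are {g0 stuck-at-1, g0 inverted output, g6 stuck-at-1, g6 inverted output, g7 stuck-at-1, g7 inverted output}.
Test 2 (x1=0, x2=0, x3=0): fault-free g0=1, g1=1, g2=1, g3=1, g4=0, g5=1, g6=0, g7=1 → Y1=1, Y2=1; observed Y1=0, Y2=1. Eliminates g0 stuck-at-1, g6 stuck-at-1, g6 inverted output, g7 stuck-at-1, g7 inverted output.
Only g0 inverted output is consistent with every test.

g0 inverted output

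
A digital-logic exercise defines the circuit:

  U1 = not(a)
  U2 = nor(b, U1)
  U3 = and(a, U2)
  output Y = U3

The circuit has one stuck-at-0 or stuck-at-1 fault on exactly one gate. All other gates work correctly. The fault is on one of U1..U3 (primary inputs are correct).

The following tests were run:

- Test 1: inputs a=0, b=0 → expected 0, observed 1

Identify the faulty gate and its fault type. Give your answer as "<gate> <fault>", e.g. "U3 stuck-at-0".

Fault-free values for test 1 (a=0, b=0): U1=1, U2=0, U3=0, giving Y=0. Observed 1.
Test 1: faults giving observed 1 are {U3 stuck-at-1}.
Only U3 stuck-at-1 is consistent with every test.

U3 stuck-at-1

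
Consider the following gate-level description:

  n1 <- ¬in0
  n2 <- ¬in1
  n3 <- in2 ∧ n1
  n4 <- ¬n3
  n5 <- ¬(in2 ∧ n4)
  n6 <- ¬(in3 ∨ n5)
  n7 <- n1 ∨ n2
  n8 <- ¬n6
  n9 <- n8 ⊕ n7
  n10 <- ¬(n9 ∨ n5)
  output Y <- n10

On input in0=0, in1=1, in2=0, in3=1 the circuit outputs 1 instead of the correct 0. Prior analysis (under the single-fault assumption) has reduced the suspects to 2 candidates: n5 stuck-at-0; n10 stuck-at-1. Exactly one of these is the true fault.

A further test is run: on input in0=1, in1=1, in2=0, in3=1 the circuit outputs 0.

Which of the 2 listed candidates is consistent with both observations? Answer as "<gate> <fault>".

n5 stuck-at-0

Evaluate each candidate on input in0=1, in1=1, in2=0, in3=1:
  n5 stuck-at-0: n1=0, n2=0, n3=0, n4=1, n5=0 [stuck-at-0], n6=0, n7=0, n8=1, n9=1, n10=0 → 0 — matches
  n10 stuck-at-1: n1=0, n2=0, n3=0, n4=1, n5=1, n6=0, n7=0, n8=1, n9=1, n10=1 [stuck-at-1] → 1 — eliminated
Only n5 stuck-at-0 reproduces the observed 0.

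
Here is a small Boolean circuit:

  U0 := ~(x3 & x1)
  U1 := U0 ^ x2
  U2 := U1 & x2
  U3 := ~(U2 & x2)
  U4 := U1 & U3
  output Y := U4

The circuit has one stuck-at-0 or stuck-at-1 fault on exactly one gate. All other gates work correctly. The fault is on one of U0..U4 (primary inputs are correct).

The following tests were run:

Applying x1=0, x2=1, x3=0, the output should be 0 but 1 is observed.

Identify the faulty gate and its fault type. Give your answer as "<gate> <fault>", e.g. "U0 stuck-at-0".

Fault-free values for test 1 (x1=0, x2=1, x3=0): U0=1, U1=0, U2=0, U3=1, U4=0, giving Y=0. Observed 1.
Test 1: faults giving observed 1 are {U4 stuck-at-1}.
Only U4 stuck-at-1 is consistent with every test.

U4 stuck-at-1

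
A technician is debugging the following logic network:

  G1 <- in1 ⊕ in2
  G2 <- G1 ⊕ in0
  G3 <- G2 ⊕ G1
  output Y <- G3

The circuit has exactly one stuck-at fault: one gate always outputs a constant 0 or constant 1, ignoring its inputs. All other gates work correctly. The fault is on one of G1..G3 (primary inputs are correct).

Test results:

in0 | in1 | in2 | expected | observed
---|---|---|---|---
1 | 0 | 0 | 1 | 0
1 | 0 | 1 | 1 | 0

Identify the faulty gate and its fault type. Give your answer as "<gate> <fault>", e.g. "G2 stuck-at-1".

G3 stuck-at-0

Fault-free values for test 1 (in0=1, in1=0, in2=0): G1=0, G2=1, G3=1, giving Y=1. Observed 0.
Test 1: faults giving observed 0 are {G2 stuck-at-0, G3 stuck-at-0}.
Test 2 (in0=1, in1=0, in2=1): fault-free G1=1, G2=0, G3=1 → 1; observed 0. Eliminates G2 stuck-at-0.
Only G3 stuck-at-0 is consistent with every test.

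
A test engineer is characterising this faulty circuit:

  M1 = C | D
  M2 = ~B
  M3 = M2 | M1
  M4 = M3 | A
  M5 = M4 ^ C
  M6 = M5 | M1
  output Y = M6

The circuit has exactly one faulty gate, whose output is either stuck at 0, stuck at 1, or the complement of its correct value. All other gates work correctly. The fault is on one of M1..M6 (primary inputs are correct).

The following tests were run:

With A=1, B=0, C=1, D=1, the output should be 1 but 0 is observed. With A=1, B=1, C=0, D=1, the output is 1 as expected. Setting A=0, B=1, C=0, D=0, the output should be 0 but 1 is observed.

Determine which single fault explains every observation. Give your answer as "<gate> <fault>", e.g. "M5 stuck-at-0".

Fault-free values for test 1 (A=1, B=0, C=1, D=1): M1=1, M2=1, M3=1, M4=1, M5=0, M6=1, giving Y=1. Observed 0.
Test 1: faults giving observed 0 are {M1 stuck-at-0, M1 inverted output, M6 stuck-at-0, M6 inverted output}.
Test 2 (A=1, B=1, C=0, D=1): fault-free M1=1, M2=0, M3=1, M4=1, M5=1, M6=1 → 1; observed 1. Eliminates M6 stuck-at-0, M6 inverted output.
Test 3 (A=0, B=1, C=0, D=0): fault-free M1=0, M2=0, M3=0, M4=0, M5=0, M6=0 → 0; observed 1. Eliminates M1 stuck-at-0.
Only M1 inverted output is consistent with every test.

M1 inverted output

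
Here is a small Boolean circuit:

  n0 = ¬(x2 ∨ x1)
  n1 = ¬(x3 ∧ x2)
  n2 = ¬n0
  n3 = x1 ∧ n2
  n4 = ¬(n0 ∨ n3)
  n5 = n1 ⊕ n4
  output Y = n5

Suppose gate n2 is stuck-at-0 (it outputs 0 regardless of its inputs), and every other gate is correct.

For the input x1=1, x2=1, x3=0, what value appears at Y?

0

Propagate with n2 forced: n0=0, n1=1, n2=0 [stuck-at-0], n3=0, n4=1, n5=0.
So Y = 0. (Without the fault it would be 1.)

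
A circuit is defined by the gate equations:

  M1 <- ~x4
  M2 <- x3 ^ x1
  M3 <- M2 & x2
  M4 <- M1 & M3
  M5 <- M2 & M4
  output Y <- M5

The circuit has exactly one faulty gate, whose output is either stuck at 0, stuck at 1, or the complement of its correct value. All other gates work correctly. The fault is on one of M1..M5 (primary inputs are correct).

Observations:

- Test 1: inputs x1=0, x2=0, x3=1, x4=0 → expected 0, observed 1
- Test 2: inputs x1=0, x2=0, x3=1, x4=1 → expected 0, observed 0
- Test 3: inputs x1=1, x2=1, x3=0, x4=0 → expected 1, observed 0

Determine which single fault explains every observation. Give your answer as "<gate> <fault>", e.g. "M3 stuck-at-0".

M3 inverted output

Fault-free values for test 1 (x1=0, x2=0, x3=1, x4=0): M1=1, M2=1, M3=0, M4=0, M5=0, giving Y=0. Observed 1.
Test 1: faults giving observed 1 are {M3 stuck-at-1, M3 inverted output, M4 stuck-at-1, M4 inverted output, M5 stuck-at-1, M5 inverted output}.
Test 2 (x1=0, x2=0, x3=1, x4=1): fault-free M1=0, M2=1, M3=0, M4=0, M5=0 → 0; observed 0. Eliminates M4 stuck-at-1, M4 inverted output, M5 stuck-at-1, M5 inverted output.
Test 3 (x1=1, x2=1, x3=0, x4=0): fault-free M1=1, M2=1, M3=1, M4=1, M5=1 → 1; observed 0. Eliminates M3 stuck-at-1.
Only M3 inverted output is consistent with every test.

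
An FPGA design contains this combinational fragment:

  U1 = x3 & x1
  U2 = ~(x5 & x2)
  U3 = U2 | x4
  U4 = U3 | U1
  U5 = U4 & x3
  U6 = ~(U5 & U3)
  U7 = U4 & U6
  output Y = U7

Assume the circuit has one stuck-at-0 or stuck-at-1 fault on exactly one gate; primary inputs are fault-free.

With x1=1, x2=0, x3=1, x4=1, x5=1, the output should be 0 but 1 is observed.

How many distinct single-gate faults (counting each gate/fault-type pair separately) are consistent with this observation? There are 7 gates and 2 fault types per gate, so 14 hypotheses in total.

Fault-free: U1=1, U2=1, U3=1, U4=1, U5=1, U6=0, U7=0 → 0. Observed 1.
  U1 stuck-at-0: output 0 ✗
  U1 stuck-at-1: output 0 ✗
  U2 stuck-at-0: output 0 ✗
  U2 stuck-at-1: output 0 ✗
  U3 stuck-at-0: output 1 ✓
  U3 stuck-at-1: output 0 ✗
  U4 stuck-at-0: output 0 ✗
  U4 stuck-at-1: output 0 ✗
  U5 stuck-at-0: output 1 ✓
  U5 stuck-at-1: output 0 ✗
  U6 stuck-at-0: output 0 ✗
  U6 stuck-at-1: output 1 ✓
  U7 stuck-at-0: output 0 ✗
  U7 stuck-at-1: output 1 ✓
Consistent faults: {U3 stuck-at-0, U5 stuck-at-0, U6 stuck-at-1, U7 stuck-at-1} — 4 in all.

4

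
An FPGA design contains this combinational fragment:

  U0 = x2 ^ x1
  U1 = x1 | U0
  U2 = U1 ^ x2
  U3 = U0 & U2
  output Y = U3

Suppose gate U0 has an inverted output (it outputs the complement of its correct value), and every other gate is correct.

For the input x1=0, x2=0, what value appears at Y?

1

Propagate with U0 forced: U0=1 [inverted output], U1=1, U2=1, U3=1.
So Y = 1. (Without the fault it would be 0.)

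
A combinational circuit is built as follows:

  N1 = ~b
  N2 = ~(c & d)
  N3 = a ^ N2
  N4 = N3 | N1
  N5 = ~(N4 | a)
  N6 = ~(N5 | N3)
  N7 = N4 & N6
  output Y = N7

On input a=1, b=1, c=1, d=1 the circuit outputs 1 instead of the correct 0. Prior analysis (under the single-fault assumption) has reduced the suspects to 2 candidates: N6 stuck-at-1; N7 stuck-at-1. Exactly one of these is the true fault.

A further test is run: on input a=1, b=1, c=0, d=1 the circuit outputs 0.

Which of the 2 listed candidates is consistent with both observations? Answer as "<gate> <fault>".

N6 stuck-at-1

Evaluate each candidate on input a=1, b=1, c=0, d=1:
  N6 stuck-at-1: N1=0, N2=1, N3=0, N4=0, N5=0, N6=1 [stuck-at-1], N7=0 → 0 — matches
  N7 stuck-at-1: N1=0, N2=1, N3=0, N4=0, N5=0, N6=1, N7=1 [stuck-at-1] → 1 — eliminated
Only N6 stuck-at-1 reproduces the observed 0.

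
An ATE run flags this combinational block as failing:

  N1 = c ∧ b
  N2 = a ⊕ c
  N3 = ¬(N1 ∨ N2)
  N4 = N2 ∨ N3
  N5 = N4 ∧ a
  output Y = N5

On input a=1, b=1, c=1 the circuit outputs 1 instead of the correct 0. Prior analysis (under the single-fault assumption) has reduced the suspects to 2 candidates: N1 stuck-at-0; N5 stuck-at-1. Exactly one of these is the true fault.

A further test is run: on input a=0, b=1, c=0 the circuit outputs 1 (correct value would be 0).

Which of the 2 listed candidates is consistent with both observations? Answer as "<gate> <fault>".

Evaluate each candidate on input a=0, b=1, c=0:
  N1 stuck-at-0: N1=0 [stuck-at-0], N2=0, N3=1, N4=1, N5=0 → 0 — eliminated
  N5 stuck-at-1: N1=0, N2=0, N3=1, N4=1, N5=1 [stuck-at-1] → 1 — matches
Only N5 stuck-at-1 reproduces the observed 1.

N5 stuck-at-1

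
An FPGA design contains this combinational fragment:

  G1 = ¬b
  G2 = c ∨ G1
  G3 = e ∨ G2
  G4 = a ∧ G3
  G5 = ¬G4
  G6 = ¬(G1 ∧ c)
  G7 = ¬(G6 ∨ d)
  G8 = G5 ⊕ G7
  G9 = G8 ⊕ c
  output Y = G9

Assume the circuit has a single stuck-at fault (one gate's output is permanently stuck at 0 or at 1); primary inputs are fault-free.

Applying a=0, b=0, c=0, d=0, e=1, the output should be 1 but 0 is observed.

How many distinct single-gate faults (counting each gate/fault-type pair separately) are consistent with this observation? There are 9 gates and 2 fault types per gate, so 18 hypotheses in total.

6

Fault-free: G1=1, G2=1, G3=1, G4=0, G5=1, G6=1, G7=0, G8=1, G9=1 → 1. Observed 0.
  G1: none of the 2 fault types match ✗
  G2: none of the 2 fault types match ✗
  G3: none of the 2 fault types match ✗
  G4: stuck-at-1 ✓; others ✗
  G5: stuck-at-0 ✓; others ✗
  G6: stuck-at-0 ✓; others ✗
  G7: stuck-at-1 ✓; others ✗
  G8: stuck-at-0 ✓; others ✗
  G9: stuck-at-0 ✓; others ✗
Consistent faults: {G4 stuck-at-1, G5 stuck-at-0, G6 stuck-at-0, G7 stuck-at-1, G8 stuck-at-0, G9 stuck-at-0} — 6 in all.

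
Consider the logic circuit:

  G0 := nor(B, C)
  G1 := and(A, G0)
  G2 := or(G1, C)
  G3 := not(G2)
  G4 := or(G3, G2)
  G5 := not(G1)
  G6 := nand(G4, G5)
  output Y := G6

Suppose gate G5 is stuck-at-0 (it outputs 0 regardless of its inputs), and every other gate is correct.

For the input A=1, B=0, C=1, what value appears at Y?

Propagate with G5 forced: G0=0, G1=0, G2=1, G3=0, G4=1, G5=0 [stuck-at-0], G6=1.
So Y = 1. (Without the fault it would be 0.)

1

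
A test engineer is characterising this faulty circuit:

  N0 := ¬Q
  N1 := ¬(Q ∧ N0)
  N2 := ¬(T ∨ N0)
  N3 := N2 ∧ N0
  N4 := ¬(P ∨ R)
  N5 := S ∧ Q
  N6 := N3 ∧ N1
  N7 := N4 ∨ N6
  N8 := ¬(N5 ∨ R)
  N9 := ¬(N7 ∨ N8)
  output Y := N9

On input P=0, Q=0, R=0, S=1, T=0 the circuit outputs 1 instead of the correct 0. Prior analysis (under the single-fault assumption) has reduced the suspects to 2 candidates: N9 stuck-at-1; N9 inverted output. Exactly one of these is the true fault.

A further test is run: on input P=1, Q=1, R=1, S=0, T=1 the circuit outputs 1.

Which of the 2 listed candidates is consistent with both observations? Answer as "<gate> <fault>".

N9 stuck-at-1

Evaluate each candidate on input P=1, Q=1, R=1, S=0, T=1:
  N9 stuck-at-1: N0=0, N1=1, N2=0, N3=0, N4=0, N5=0, N6=0, N7=0, N8=0, N9=1 [stuck-at-1] → 1 — matches
  N9 inverted output: N0=0, N1=1, N2=0, N3=0, N4=0, N5=0, N6=0, N7=0, N8=0, N9=0 [inverted output] → 0 — eliminated
Only N9 stuck-at-1 reproduces the observed 1.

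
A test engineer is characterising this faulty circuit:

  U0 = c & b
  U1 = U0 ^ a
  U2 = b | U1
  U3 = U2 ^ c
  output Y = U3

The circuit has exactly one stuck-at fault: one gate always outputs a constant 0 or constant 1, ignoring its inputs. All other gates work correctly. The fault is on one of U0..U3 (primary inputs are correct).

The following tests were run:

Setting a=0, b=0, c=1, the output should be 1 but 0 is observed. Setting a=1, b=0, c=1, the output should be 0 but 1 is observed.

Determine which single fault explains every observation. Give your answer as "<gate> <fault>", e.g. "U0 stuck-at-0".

U0 stuck-at-1

Fault-free values for test 1 (a=0, b=0, c=1): U0=0, U1=0, U2=0, U3=1, giving Y=1. Observed 0.
Test 1: faults giving observed 0 are {U0 stuck-at-1, U1 stuck-at-1, U2 stuck-at-1, U3 stuck-at-0}.
Test 2 (a=1, b=0, c=1): fault-free U0=0, U1=1, U2=1, U3=0 → 0; observed 1. Eliminates U1 stuck-at-1, U2 stuck-at-1, U3 stuck-at-0.
Only U0 stuck-at-1 is consistent with every test.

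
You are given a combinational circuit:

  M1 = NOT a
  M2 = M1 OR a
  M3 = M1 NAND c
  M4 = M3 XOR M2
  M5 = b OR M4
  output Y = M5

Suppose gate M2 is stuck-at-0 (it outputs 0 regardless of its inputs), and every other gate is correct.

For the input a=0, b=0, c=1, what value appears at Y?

Propagate with M2 forced: M1=1, M2=0 [stuck-at-0], M3=0, M4=0, M5=0.
So Y = 0. (Without the fault it would be 1.)

0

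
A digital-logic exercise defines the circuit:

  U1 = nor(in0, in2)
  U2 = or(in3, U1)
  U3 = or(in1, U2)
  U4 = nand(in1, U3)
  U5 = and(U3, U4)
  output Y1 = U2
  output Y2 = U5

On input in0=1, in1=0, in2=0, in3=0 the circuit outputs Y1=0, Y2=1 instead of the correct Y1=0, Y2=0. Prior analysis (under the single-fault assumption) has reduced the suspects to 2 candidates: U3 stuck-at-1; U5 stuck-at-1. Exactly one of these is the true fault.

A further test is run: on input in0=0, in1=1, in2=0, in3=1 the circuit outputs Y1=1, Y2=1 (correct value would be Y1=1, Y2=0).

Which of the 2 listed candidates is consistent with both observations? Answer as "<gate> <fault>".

Evaluate each candidate on input in0=0, in1=1, in2=0, in3=1:
  U3 stuck-at-1: U1=1, U2=1, U3=1 [stuck-at-1], U4=0, U5=0 → Y1=1, Y2=0 — eliminated
  U5 stuck-at-1: U1=1, U2=1, U3=1, U4=0, U5=1 [stuck-at-1] → Y1=1, Y2=1 — matches
Only U5 stuck-at-1 reproduces the observed Y1=1, Y2=1.

U5 stuck-at-1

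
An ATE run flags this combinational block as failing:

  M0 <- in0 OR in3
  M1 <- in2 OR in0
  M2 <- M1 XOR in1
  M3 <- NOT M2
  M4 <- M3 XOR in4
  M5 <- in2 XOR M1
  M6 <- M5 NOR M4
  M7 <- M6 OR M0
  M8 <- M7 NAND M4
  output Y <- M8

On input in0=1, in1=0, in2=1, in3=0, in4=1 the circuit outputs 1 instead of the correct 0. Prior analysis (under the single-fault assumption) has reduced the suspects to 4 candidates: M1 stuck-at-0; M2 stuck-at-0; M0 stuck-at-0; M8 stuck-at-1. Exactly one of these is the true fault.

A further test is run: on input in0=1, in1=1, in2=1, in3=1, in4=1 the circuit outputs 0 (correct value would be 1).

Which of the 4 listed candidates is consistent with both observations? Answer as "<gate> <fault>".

Evaluate each candidate on input in0=1, in1=1, in2=1, in3=1, in4=1:
  M1 stuck-at-0: M0=1, M1=0 [stuck-at-0], M2=1, M3=0, M4=1, M5=1, M6=0, M7=1, M8=0 → 0 — matches
  M2 stuck-at-0: M0=1, M1=1, M2=0 [stuck-at-0], M3=1, M4=0, M5=0, M6=1, M7=1, M8=1 → 1 — eliminated
  M0 stuck-at-0: M0=0 [stuck-at-0], M1=1, M2=0, M3=1, M4=0, M5=0, M6=1, M7=1, M8=1 → 1 — eliminated
  M8 stuck-at-1: M0=1, M1=1, M2=0, M3=1, M4=0, M5=0, M6=1, M7=1, M8=1 [stuck-at-1] → 1 — eliminated
Only M1 stuck-at-0 reproduces the observed 0.

M1 stuck-at-0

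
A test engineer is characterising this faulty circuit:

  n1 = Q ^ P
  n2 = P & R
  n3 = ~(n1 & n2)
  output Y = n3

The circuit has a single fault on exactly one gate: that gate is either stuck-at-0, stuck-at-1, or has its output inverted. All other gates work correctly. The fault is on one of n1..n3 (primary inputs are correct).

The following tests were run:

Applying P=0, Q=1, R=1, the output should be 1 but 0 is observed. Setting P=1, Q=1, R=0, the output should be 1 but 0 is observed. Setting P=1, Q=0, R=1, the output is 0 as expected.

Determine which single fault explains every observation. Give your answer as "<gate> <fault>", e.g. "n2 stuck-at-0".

Fault-free values for test 1 (P=0, Q=1, R=1): n1=1, n2=0, n3=1, giving Y=1. Observed 0.
Test 1: faults giving observed 0 are {n2 stuck-at-1, n2 inverted output, n3 stuck-at-0, n3 inverted output}.
Test 2 (P=1, Q=1, R=0): fault-free n1=0, n2=0, n3=1 → 1; observed 0. Eliminates n2 stuck-at-1, n2 inverted output.
Test 3 (P=1, Q=0, R=1): fault-free n1=1, n2=1, n3=0 → 0; observed 0. Eliminates n3 inverted output.
Only n3 stuck-at-0 is consistent with every test.

n3 stuck-at-0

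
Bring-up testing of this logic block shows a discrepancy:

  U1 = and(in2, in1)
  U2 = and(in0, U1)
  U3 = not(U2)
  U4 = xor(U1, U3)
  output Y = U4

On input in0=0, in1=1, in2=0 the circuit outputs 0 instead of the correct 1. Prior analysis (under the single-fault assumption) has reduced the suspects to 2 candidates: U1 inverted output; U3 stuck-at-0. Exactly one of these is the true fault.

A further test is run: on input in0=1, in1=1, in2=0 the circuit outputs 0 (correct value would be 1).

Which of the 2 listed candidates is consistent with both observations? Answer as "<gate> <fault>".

U3 stuck-at-0

Evaluate each candidate on input in0=1, in1=1, in2=0:
  U1 inverted output: U1=1 [inverted output], U2=1, U3=0, U4=1 → 1 — eliminated
  U3 stuck-at-0: U1=0, U2=0, U3=0 [stuck-at-0], U4=0 → 0 — matches
Only U3 stuck-at-0 reproduces the observed 0.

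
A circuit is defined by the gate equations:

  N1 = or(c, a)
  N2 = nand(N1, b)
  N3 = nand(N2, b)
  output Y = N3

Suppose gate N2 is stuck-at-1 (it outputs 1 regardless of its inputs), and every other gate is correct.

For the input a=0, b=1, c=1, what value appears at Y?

Propagate with N2 forced: N1=1, N2=1 [stuck-at-1], N3=0.
So Y = 0. (Without the fault it would be 1.)

0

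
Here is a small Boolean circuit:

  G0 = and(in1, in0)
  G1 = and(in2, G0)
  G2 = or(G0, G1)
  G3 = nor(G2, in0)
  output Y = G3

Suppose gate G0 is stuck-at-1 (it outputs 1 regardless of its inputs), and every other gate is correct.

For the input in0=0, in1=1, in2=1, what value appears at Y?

0

Propagate with G0 forced: G0=1 [stuck-at-1], G1=1, G2=1, G3=0.
So Y = 0. (Without the fault it would be 1.)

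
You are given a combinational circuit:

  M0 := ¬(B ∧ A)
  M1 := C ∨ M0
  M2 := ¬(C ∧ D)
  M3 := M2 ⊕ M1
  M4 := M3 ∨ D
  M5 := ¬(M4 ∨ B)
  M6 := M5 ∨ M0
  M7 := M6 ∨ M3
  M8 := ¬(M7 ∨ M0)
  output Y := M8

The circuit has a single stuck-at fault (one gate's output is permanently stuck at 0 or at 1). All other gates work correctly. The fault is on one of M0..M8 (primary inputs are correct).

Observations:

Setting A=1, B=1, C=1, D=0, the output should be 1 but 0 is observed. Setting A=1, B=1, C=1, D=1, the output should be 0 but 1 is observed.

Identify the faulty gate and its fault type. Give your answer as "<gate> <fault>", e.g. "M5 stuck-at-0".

Fault-free values for test 1 (A=1, B=1, C=1, D=0): M0=0, M1=1, M2=1, M3=0, M4=0, M5=0, M6=0, M7=0, M8=1, giving Y=1. Observed 0.
Test 1: faults giving observed 0 are {M0 stuck-at-1, M1 stuck-at-0, M2 stuck-at-0, M3 stuck-at-1, M5 stuck-at-1, M6 stuck-at-1, M7 stuck-at-1, M8 stuck-at-0}.
Test 2 (A=1, B=1, C=1, D=1): fault-free M0=0, M1=1, M2=0, M3=1, M4=1, M5=0, M6=0, M7=1, M8=0 → 0; observed 1. Eliminates M0 stuck-at-1, M2 stuck-at-0, M3 stuck-at-1, M5 stuck-at-1, M6 stuck-at-1, M7 stuck-at-1, M8 stuck-at-0.
Only M1 stuck-at-0 is consistent with every test.

M1 stuck-at-0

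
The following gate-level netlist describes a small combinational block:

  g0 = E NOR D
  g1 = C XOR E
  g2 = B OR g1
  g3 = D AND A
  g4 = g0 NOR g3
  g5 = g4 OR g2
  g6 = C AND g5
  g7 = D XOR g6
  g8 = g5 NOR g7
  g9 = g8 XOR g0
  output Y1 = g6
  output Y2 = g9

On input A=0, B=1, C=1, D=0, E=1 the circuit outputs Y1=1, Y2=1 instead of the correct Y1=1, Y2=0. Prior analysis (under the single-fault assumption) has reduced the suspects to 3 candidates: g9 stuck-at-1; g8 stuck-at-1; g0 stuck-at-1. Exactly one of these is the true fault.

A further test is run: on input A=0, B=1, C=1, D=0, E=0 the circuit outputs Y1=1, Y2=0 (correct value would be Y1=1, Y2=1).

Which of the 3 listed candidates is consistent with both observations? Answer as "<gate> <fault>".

Evaluate each candidate on input A=0, B=1, C=1, D=0, E=0:
  g9 stuck-at-1: g0=1, g1=1, g2=1, g3=0, g4=0, g5=1, g6=1, g7=1, g8=0, g9=1 [stuck-at-1] → Y1=1, Y2=1 — eliminated
  g8 stuck-at-1: g0=1, g1=1, g2=1, g3=0, g4=0, g5=1, g6=1, g7=1, g8=1 [stuck-at-1], g9=0 → Y1=1, Y2=0 — matches
  g0 stuck-at-1: g0=1 [stuck-at-1], g1=1, g2=1, g3=0, g4=0, g5=1, g6=1, g7=1, g8=0, g9=1 → Y1=1, Y2=1 — eliminated
Only g8 stuck-at-1 reproduces the observed Y1=1, Y2=0.

g8 stuck-at-1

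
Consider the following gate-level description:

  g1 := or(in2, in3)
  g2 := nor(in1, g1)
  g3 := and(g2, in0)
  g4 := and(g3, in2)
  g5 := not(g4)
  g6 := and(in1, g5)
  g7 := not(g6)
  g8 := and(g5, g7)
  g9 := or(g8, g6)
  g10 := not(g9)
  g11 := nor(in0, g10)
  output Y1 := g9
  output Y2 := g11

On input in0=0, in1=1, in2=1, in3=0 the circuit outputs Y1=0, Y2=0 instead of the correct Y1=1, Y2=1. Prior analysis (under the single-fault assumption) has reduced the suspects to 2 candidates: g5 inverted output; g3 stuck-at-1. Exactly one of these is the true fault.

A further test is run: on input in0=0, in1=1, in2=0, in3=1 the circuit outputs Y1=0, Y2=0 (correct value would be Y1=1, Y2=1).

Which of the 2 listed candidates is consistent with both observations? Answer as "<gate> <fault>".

Evaluate each candidate on input in0=0, in1=1, in2=0, in3=1:
  g5 inverted output: g1=1, g2=0, g3=0, g4=0, g5=0 [inverted output], g6=0, g7=1, g8=0, g9=0, g10=1, g11=0 → Y1=0, Y2=0 — matches
  g3 stuck-at-1: g1=1, g2=0, g3=1 [stuck-at-1], g4=0, g5=1, g6=1, g7=0, g8=0, g9=1, g10=0, g11=1 → Y1=1, Y2=1 — eliminated
Only g5 inverted output reproduces the observed Y1=0, Y2=0.

g5 inverted output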